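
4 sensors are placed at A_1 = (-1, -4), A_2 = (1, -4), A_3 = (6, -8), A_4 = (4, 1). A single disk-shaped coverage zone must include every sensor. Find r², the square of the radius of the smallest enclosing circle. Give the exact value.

5525/242

The minimum enclosing circle is determined by three boundary points: A_1, A_3, A_4.
Their circumcentre is (83/22, -83/22) with r² = 5525/242.
The farthest remaining point A_2 is at distance² 1873/242 ≤ 5525/242.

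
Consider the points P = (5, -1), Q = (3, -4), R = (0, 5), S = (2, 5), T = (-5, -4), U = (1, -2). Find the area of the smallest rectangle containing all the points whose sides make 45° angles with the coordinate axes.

In coordinates u = x + y, v = x − y the rectangle is axis-aligned; the map (x,y)→(u,v) scales areas by 2.
u-values: 4, -1, 5, 7, -9, -1; range = 7 − (-9) = 16.
v-values: 6, 7, -5, -3, -1, 3; range = 7 − (-5) = 12.
Area = (16 × 12) / 2 = 96.

96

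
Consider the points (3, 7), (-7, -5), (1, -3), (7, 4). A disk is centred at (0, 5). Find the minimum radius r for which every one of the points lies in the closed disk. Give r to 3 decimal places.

12.207

The required radius is the distance from (0, 5) to the farthest point.
Squared distances: 13, 149, 65, 50.
Maximum is 149, attained at (-7, -5).
r = √149 ≈ 12.207.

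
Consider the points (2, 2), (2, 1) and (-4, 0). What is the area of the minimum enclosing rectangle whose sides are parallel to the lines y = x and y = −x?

In coordinates u = x + y, v = x − y the rectangle is axis-aligned; the map (x,y)→(u,v) scales areas by 2.
u-values: 4, 3, -4; range = 4 − (-4) = 8.
v-values: 0, 1, -4; range = 1 − (-4) = 5.
Area = (8 × 5) / 2 = 20.

20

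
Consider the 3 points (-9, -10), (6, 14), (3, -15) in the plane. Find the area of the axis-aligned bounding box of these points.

435

x ranges over [-9, 6], width 15.
y ranges over [-15, 14], height 29.
Area = 15 × 29 = 435.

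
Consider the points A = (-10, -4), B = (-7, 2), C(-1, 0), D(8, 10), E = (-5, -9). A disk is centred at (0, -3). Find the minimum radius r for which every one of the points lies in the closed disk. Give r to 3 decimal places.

The required radius is the distance from (0, -3) to the farthest point.
Squared distances: 101, 74, 10, 233, 61.
Maximum is 233, attained at D.
r = √233 ≈ 15.264.

15.264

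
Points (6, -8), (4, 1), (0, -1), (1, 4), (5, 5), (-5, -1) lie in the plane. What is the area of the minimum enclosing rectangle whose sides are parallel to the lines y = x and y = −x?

144

In coordinates u = x + y, v = x − y the rectangle is axis-aligned; the map (x,y)→(u,v) scales areas by 2.
u-values: -2, 5, -1, 5, 10, -6; range = 10 − (-6) = 16.
v-values: 14, 3, 1, -3, 0, -4; range = 14 − (-4) = 18.
Area = (16 × 18) / 2 = 144.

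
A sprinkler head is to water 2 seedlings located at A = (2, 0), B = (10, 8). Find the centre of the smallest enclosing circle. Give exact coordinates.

(6, 4)

The smallest circle enclosing two points has them as diameter endpoints.
Centre = midpoint = (6, 4); r² = |AB|²/4 = 128/4 = 32.
Centre = (6, 4).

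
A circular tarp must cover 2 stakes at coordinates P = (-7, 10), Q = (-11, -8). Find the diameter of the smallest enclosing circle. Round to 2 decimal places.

The smallest circle enclosing two points has them as diameter endpoints.
Centre = midpoint = (-9, 1); r² = |PQ|²/4 = 340/4 = 85.
Diameter = 2r = 2√85 ≈ 18.44.

18.44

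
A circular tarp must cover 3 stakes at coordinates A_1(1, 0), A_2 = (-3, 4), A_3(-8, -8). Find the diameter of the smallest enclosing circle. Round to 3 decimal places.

13.022

Side lengths²: A_1A_2² = 32, A_1A_3² = 145, A_2A_3² = 169.
Since A_2A_3² = 169 < 145 + 32 = 177, the triangle is acute, so the smallest enclosing circle is the circumcircle.
Circumcentre = (-175/34, -73/34), r² = 24505/578.
Diameter = 2r = 2√(24505/578) ≈ 13.022.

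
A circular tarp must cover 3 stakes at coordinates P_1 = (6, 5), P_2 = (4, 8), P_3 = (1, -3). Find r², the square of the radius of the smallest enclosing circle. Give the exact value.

32.5

Side lengths²: P_1P_2² = 13, P_1P_3² = 89, P_2P_3² = 130.
Since P_2P_3² = 130 ≥ 89 + 13 = 102, the angle opposite P_2P_3 is not acute, so the smallest enclosing circle has P_2P_3 as diameter.
Centre = midpoint of P_2P_3 = (2.5, 2.5), r² = 130/4 = 32.5.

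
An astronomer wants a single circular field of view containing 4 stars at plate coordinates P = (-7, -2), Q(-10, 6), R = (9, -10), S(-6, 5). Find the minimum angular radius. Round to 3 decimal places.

The farthest pair is Q–R with squared distance 617. The circle on this segment as diameter has centre (-0.5, -2) and r² = 617/4 = 154.25.
Check P: distance² to centre = 42.25 ≤ 154.25, so it lies inside.
All remaining points lie in this disk, and no smaller disk contains both endpoints, so this is the minimum enclosing circle.
r = √(154.25) ≈ 12.420.

12.420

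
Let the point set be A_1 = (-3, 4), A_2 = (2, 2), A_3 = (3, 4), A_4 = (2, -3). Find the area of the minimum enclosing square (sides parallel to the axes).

The bounding box has width 6 and height 7.
An axis-aligned square enclosing the set must have side ≥ max(width, height).
So the minimum side is max(6, 7) = 7.
Area = 7² = 49.

49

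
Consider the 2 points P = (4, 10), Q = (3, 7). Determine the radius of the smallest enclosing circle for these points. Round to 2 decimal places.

1.58

The smallest circle enclosing two points has them as diameter endpoints.
Centre = midpoint = (3.5, 8.5); r² = |PQ|²/4 = 10/4 = 2.5.
r = √(2.5) ≈ 1.58.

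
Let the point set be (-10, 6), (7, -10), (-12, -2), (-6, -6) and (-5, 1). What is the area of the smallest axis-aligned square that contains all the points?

361

The bounding box has width 19 and height 16.
An axis-aligned square enclosing the set must have side ≥ max(width, height).
So the minimum side is max(19, 16) = 19.
Area = 19² = 361.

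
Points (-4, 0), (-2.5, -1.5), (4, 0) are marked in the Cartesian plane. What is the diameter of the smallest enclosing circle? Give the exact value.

8

Call the three points A, B, C in the order given.
Side lengths²: AB² = 4.5, AC² = 64, BC² = 44.5.
Since AC² = 64 ≥ 44.5 + 4.5 = 49, the angle opposite AC is not acute, so the smallest enclosing circle has AC as diameter.
Centre = midpoint of AC = (0, 0), r² = 64/4 = 16.
Diameter = 2r = 2√16 = 8.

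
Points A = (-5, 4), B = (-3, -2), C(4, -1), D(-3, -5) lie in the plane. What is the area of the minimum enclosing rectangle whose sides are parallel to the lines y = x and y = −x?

77

In coordinates u = x + y, v = x − y the rectangle is axis-aligned; the map (x,y)→(u,v) scales areas by 2.
u-values: -1, -5, 3, -8; range = 3 − (-8) = 11.
v-values: -9, -1, 5, 2; range = 5 − (-9) = 14.
Area = (11 × 14) / 2 = 77.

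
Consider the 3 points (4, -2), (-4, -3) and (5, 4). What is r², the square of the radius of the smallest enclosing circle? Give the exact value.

32.5

Call the three points A, B, C in the order given.
Side lengths²: AB² = 65, AC² = 37, BC² = 130.
Since BC² = 130 ≥ 65 + 37 = 102, the angle opposite BC is not acute, so the smallest enclosing circle has BC as diameter.
Centre = midpoint of BC = (0.5, 0.5), r² = 130/4 = 32.5.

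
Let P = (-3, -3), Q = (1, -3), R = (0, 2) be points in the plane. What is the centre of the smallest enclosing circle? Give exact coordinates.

Side lengths²: PQ² = 16, PR² = 34, QR² = 26.
Since PR² = 34 < 26 + 16 = 42, the triangle is acute, so the smallest enclosing circle is the circumcircle.
Circumcentre = (-1, -0.8), r² = 8.84.
Centre = (-1, -0.8).

(-1, -0.8)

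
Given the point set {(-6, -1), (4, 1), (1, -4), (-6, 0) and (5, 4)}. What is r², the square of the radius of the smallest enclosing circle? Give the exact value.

The minimum enclosing circle of a finite set is fixed by two of the points (as a diameter) or three (as a circumcircle).
The farthest pair is (-6, -1)–(5, 4) with squared distance 146. The circle on this segment as diameter has centre (-0.5, 1.5) and r² = 146/4 = 36.5.
Check (4, 1): distance² to centre = 20.5 ≤ 36.5, so it lies inside.
All remaining points lie in this disk, and no smaller disk contains both endpoints, so this is the minimum enclosing circle.

36.5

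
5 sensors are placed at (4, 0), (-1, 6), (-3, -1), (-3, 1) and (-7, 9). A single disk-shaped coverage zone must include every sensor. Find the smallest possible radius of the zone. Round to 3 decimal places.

7.106

The farthest pair is (4, 0)–(-7, 9) with squared distance 202. The circle on this segment as diameter has centre (-1.5, 4.5) and r² = 202/4 = 50.5.
Check (-1, 6): distance² to centre = 2.5 ≤ 50.5, so it lies inside.
All remaining points lie in this disk, and no smaller disk contains both endpoints, so this is the minimum enclosing circle.
r = √(50.5) ≈ 7.106.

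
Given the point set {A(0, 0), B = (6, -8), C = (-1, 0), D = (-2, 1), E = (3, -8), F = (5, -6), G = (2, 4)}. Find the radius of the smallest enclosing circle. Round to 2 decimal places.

6.35

A smallest enclosing disk is always determined by at most three of the input points on its boundary.
The minimum enclosing circle is determined by three boundary points: B, D, G.
Their circumcentre is (3.5, -13/6) with r² = 725/18.
The farthest remaining point E is at distance² 617/18 ≤ 725/18.
r = √(725/18) ≈ 6.35.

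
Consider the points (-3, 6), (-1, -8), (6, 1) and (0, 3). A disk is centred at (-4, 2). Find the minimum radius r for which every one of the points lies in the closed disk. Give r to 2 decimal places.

The required radius is the distance from (-4, 2) to the farthest point.
Squared distances: 17, 109, 101, 17.
Maximum is 109, attained at (-1, -8).
r = √109 ≈ 10.44.

10.44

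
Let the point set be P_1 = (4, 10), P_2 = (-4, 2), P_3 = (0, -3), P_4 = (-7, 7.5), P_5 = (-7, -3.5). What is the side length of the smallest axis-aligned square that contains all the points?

The bounding box has width 11 and height 13.5.
An axis-aligned square enclosing the set must have side ≥ max(width, height).
So the minimum side is max(11, 13.5) = 13.5.

13.5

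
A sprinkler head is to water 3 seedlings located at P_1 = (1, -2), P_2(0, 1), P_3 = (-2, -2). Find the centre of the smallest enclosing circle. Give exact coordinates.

Side lengths²: P_1P_2² = 10, P_1P_3² = 9, P_2P_3² = 13.
Since P_2P_3² = 13 < 10 + 9 = 19, the triangle is acute, so the smallest enclosing circle is the circumcircle.
Circumcentre = (-0.5, -5/6), r² = 65/18.
Centre = (-0.5, -5/6).

(-0.5, -5/6)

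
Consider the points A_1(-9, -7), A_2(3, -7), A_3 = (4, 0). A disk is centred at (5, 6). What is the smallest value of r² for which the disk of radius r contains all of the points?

The required radius is the distance from (5, 6) to the farthest point.
Squared distances: 365, 173, 37.
Maximum is 365, attained at A_1.

365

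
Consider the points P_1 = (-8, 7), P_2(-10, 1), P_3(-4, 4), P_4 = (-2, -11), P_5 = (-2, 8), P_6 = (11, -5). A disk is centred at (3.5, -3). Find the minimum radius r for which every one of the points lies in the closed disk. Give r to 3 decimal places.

15.240

The required radius is the distance from (3.5, -3) to the farthest point.
Squared distances: 232.25, 198.25, 105.25, 94.25, 151.25, 60.25.
Maximum is 232.25, attained at P_1.
r = √(232.25) ≈ 15.240.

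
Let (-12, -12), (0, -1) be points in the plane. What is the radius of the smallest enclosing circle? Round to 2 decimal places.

The smallest circle enclosing two points has them as diameter endpoints.
Centre = midpoint = (-6, -6.5); r² = |(-12, -12)−(0, -1)|²/4 = 265/4 = 66.25.
r = √(66.25) ≈ 8.14.

8.14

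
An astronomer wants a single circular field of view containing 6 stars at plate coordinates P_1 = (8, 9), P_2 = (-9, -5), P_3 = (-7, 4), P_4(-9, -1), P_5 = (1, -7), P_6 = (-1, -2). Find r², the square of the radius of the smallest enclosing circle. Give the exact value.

The minimum enclosing circle of a finite set is fixed by two of the points (as a diameter) or three (as a circumcircle).
The farthest pair is P_1–P_2 with squared distance 485. The circle on this segment as diameter has centre (-0.5, 2) and r² = 485/4 = 121.25.
Check P_3: distance² to centre = 46.25 ≤ 121.25, so it lies inside.
All remaining points lie in this disk, and no smaller disk contains both endpoints, so this is the minimum enclosing circle.

121.25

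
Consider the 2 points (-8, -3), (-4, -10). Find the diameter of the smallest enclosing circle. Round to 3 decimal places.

The smallest circle enclosing two points has them as diameter endpoints.
Centre = midpoint = (-6, -6.5); r² = |(-8, -3)−(-4, -10)|²/4 = 65/4 = 16.25.
Diameter = 2r = 2√(16.25) ≈ 8.062.

8.062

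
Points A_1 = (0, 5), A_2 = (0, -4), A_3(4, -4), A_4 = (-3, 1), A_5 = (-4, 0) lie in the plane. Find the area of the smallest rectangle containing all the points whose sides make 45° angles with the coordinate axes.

58.5

In coordinates u = x + y, v = x − y the rectangle is axis-aligned; the map (x,y)→(u,v) scales areas by 2.
u-values: 5, -4, 0, -2, -4; range = 5 − (-4) = 9.
v-values: -5, 4, 8, -4, -4; range = 8 − (-5) = 13.
Area = (9 × 13) / 2 = 58.5.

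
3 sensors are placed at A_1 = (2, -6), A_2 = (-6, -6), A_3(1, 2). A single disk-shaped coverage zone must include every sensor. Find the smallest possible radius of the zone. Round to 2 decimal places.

5.36

Side lengths²: A_1A_2² = 64, A_1A_3² = 65, A_2A_3² = 113.
Since A_2A_3² = 113 < 65 + 64 = 129, the triangle is acute, so the smallest enclosing circle is the circumcircle.
Circumcentre = (-2, -2.4375), r² = 28.69140625.
r = √(28.69140625) ≈ 5.36.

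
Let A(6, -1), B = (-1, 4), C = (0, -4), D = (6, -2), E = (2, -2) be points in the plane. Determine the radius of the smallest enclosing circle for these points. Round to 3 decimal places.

4.701

The minimum enclosing circle is determined by three boundary points: B, C, D.
Their circumcentre is (1.9, 0.3) with r² = 22.1.
The farthest remaining point A is at distance² 18.5 ≤ 22.1.
r = √(22.1) ≈ 4.701.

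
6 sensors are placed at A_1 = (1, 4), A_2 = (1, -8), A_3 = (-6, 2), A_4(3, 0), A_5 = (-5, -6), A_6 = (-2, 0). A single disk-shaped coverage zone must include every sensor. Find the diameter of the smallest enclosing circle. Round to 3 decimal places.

12.695

A smallest enclosing disk is always determined by at most three of the input points on its boundary.
The minimum enclosing circle is determined by three boundary points: A_1, A_2, A_3.
Their circumcentre is (-15/14, -2) with r² = 7897/196.
The farthest remaining point A_5 is at distance² 6161/196 ≤ 7897/196.
Diameter = 2r = 2√(7897/196) ≈ 12.695.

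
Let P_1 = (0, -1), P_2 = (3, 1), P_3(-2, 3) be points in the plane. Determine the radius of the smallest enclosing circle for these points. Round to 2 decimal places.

2.71

Side lengths²: P_1P_2² = 13, P_1P_3² = 20, P_2P_3² = 29.
Since P_2P_3² = 29 < 20 + 13 = 33, the triangle is acute, so the smallest enclosing circle is the circumcircle.
Circumcentre = (0.375, 1.6875), r² = 7.36328125.
r = √(7.36328125) ≈ 2.71.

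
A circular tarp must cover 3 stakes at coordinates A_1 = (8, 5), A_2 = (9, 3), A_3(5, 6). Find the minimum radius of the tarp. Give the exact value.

2.5

Side lengths²: A_1A_2² = 5, A_1A_3² = 10, A_2A_3² = 25.
Since A_2A_3² = 25 ≥ 10 + 5 = 15, the angle opposite A_2A_3 is not acute, so the smallest enclosing circle has A_2A_3 as diameter.
Centre = midpoint of A_2A_3 = (7, 4.5), r² = 25/4 = 6.25.
r = √(6.25) = 2.5.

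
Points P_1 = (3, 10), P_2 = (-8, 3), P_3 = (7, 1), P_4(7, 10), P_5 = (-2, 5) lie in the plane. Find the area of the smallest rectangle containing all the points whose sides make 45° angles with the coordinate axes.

187

In coordinates u = x + y, v = x − y the rectangle is axis-aligned; the map (x,y)→(u,v) scales areas by 2.
u-values: 13, -5, 8, 17, 3; range = 17 − (-5) = 22.
v-values: -7, -11, 6, -3, -7; range = 6 − (-11) = 17.
Area = (22 × 17) / 2 = 187.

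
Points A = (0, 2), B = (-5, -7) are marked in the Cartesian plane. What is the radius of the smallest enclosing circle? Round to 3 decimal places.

5.148

The smallest circle enclosing two points has them as diameter endpoints.
Centre = midpoint = (-2.5, -2.5); r² = |AB|²/4 = 106/4 = 26.5.
r = √(26.5) ≈ 5.148.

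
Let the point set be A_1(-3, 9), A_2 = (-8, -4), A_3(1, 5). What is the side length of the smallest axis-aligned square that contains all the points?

13

The bounding box has width 9 and height 13.
An axis-aligned square enclosing the set must have side ≥ max(width, height).
So the minimum side is max(9, 13) = 13.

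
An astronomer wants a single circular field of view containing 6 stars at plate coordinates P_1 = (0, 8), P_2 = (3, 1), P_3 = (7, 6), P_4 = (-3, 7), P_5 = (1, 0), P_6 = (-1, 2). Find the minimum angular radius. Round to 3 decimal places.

5.208

A smallest enclosing disk is always determined by at most three of the input points on its boundary.
The minimum enclosing circle is determined by three boundary points: P_3, P_4, P_5.
Their circumcentre is (41/22, 113/22) with r² = 6565/242.
The farthest remaining point P_2 is at distance² 4453/242 ≤ 6565/242.
r = √(6565/242) ≈ 5.208.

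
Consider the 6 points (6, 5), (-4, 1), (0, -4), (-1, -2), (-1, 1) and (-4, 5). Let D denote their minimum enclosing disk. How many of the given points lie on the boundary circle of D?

3

By Welzl's lemma the MEC is supported by two points (diametrically opposite) or three points (on a circumcircle).
The minimum enclosing circle is determined by three boundary points: (6, 5), (0, -4), (-4, 5).
Their circumcentre is (1, 11/6) with r² = 1261/36.
The farthest remaining point (-4, 1) is at distance² 925/36 ≤ 1261/36.
The points at distance exactly r from the centre are (6, 5), (0, -4), (-4, 5) — 3 points.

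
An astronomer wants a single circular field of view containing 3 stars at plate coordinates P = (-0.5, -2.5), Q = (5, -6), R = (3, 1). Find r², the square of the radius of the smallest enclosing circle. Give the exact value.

4505/324

Side lengths²: PQ² = 42.5, PR² = 24.5, QR² = 53.
Since QR² = 53 < 42.5 + 24.5 = 67, the triangle is acute, so the smallest enclosing circle is the circumcircle.
Circumcentre = (29/9, -49/18), r² = 4505/324.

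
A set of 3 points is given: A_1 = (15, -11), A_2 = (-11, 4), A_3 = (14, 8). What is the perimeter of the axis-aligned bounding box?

Width = max x − min x = 15 − (-11) = 26.
Height = max y − min y = 8 − (-11) = 19.
Perimeter = 2(26 + 19) = 90.

90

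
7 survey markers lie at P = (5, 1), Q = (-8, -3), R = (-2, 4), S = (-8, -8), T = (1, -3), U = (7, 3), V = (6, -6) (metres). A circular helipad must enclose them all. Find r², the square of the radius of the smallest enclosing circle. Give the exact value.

The farthest pair is S–U with squared distance 346. The circle on this segment as diameter has centre (-0.5, -2.5) and r² = 346/4 = 86.5.
Check P: distance² to centre = 42.5 ≤ 86.5, so it lies inside.
All remaining points lie in this disk, and no smaller disk contains both endpoints, so this is the minimum enclosing circle.

86.5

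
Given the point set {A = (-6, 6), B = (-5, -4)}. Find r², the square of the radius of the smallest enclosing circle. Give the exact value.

25.25

The smallest circle enclosing two points has them as diameter endpoints.
Centre = midpoint = (-5.5, 1); r² = |AB|²/4 = 101/4 = 25.25.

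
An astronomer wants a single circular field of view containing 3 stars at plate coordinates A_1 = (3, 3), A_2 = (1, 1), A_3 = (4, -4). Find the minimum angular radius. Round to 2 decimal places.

3.54

Side lengths²: A_1A_2² = 8, A_1A_3² = 50, A_2A_3² = 34.
Since A_1A_3² = 50 ≥ 34 + 8 = 42, the angle opposite A_1A_3 is not acute, so the smallest enclosing circle has A_1A_3 as diameter.
Centre = midpoint of A_1A_3 = (3.5, -0.5), r² = 50/4 = 12.5.
r = √(12.5) ≈ 3.54.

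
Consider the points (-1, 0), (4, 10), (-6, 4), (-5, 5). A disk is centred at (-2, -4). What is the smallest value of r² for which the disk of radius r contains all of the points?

The required radius is the distance from (-2, -4) to the farthest point.
Squared distances: 17, 232, 80, 90.
Maximum is 232, attained at (4, 10).

232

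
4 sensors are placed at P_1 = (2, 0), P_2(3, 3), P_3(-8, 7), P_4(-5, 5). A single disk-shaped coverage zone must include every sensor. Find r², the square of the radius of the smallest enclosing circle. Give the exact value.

37.25

The minimum enclosing circle of a finite set is fixed by two of the points (as a diameter) or three (as a circumcircle).
The farthest pair is P_1–P_3 with squared distance 149. The circle on this segment as diameter has centre (-3, 3.5) and r² = 149/4 = 37.25.
Check P_2: distance² to centre = 36.25 ≤ 37.25, so it lies inside.
All remaining points lie in this disk, and no smaller disk contains both endpoints, so this is the minimum enclosing circle.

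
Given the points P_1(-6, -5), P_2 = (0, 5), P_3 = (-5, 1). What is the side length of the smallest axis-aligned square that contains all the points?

The bounding box has width 6 and height 10.
An axis-aligned square enclosing the set must have side ≥ max(width, height).
So the minimum side is max(6, 10) = 10.

10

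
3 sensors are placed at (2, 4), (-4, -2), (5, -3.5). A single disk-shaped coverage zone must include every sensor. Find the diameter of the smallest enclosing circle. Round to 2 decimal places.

Call the three points A, B, C in the order given.
Side lengths²: AB² = 72, AC² = 65.25, BC² = 83.25.
Since BC² = 83.25 < 72 + 65.25 = 137.25, the triangle is acute, so the smallest enclosing circle is the circumcircle.
Circumcentre = (23/28, -23/28), r² = 9657/392.
Diameter = 2r = 2√(9657/392) ≈ 9.93.

9.93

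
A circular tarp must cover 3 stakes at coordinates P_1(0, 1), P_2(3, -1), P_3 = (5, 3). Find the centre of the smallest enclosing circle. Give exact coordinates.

Side lengths²: P_1P_2² = 13, P_1P_3² = 29, P_2P_3² = 20.
Since P_1P_3² = 29 < 20 + 13 = 33, the triangle is acute, so the smallest enclosing circle is the circumcircle.
Circumcentre = (2.625, 1.6875), r² = 7.36328125.
Centre = (2.625, 1.6875).

(2.625, 1.6875)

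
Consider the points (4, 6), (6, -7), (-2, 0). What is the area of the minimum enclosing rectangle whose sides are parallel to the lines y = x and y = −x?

In coordinates u = x + y, v = x − y the rectangle is axis-aligned; the map (x,y)→(u,v) scales areas by 2.
u-values: 10, -1, -2; range = 10 − (-2) = 12.
v-values: -2, 13, -2; range = 13 − (-2) = 15.
Area = (12 × 15) / 2 = 90.

90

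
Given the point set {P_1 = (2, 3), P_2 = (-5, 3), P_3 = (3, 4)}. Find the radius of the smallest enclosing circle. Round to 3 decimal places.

Side lengths²: P_1P_2² = 49, P_1P_3² = 2, P_2P_3² = 65.
Since P_2P_3² = 65 ≥ 49 + 2 = 51, the angle opposite P_2P_3 is not acute, so the smallest enclosing circle has P_2P_3 as diameter.
Centre = midpoint of P_2P_3 = (-1, 3.5), r² = 65/4 = 16.25.
r = √(16.25) ≈ 4.031.

4.031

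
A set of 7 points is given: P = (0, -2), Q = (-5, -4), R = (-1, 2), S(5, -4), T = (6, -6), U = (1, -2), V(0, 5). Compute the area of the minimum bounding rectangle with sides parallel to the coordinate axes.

x ranges over [-5, 6], width 11.
y ranges over [-6, 5], height 11.
Area = 11 × 11 = 121.

121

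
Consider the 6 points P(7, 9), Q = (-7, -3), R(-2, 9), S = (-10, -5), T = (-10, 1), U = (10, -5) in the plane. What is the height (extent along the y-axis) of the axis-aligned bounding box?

max y = 9, min y = -5, so height = 14.

14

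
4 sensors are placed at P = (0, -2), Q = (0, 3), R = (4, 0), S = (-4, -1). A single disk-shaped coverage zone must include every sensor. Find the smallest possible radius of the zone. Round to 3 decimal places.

4.031

The farthest pair is R–S with squared distance 65. The circle on this segment as diameter has centre (0, -0.5) and r² = 65/4 = 16.25.
Check P: distance² to centre = 2.25 ≤ 16.25, so it lies inside.
All remaining points lie in this disk, and no smaller disk contains both endpoints, so this is the minimum enclosing circle.
r = √(16.25) ≈ 4.031.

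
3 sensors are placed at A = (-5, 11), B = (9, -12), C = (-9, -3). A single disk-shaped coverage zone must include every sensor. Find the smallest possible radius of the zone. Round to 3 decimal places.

Side lengths²: AB² = 725, AC² = 212, BC² = 405.
Since AB² = 725 ≥ 405 + 212 = 617, the angle opposite AB is not acute, so the smallest enclosing circle has AB as diameter.
Centre = midpoint of AB = (2, -0.5), r² = 725/4 = 181.25.
r = √(181.25) ≈ 13.463.

13.463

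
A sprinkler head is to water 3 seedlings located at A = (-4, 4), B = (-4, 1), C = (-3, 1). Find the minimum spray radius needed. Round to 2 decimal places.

Side lengths²: AB² = 9, AC² = 10, BC² = 1.
Since AC² = 10 ≥ 9 + 1 = 10, the angle opposite AC is not acute, so the smallest enclosing circle has AC as diameter.
Centre = midpoint of AC = (-3.5, 2.5), r² = 10/4 = 2.5.
r = √(2.5) ≈ 1.58.

1.58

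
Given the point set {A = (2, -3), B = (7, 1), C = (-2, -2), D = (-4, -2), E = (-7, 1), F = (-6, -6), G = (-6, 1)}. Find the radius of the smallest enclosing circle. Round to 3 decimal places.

7.457

A smallest enclosing disk is always determined by at most three of the input points on its boundary.
The minimum enclosing circle is determined by three boundary points: B, E, F.
Their circumcentre is (0, -11/7) with r² = 2725/49.
The farthest remaining point G is at distance² 2088/49 ≤ 2725/49.
r = √(2725/49) ≈ 7.457.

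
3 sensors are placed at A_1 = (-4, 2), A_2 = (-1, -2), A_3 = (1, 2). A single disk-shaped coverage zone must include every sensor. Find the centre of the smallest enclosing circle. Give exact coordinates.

(-1.5, 0.75)

Side lengths²: A_1A_2² = 25, A_1A_3² = 25, A_2A_3² = 20.
Since A_1A_3² = 25 < 25 + 20 = 45, the triangle is acute, so the smallest enclosing circle is the circumcircle.
Circumcentre = (-1.5, 0.75), r² = 7.8125.
Centre = (-1.5, 0.75).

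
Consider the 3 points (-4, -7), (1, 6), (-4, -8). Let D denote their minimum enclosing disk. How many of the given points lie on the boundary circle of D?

Call the three points A, B, C in the order given.
Side lengths²: AB² = 194, AC² = 1, BC² = 221.
Since BC² = 221 ≥ 194 + 1 = 195, the angle opposite BC is not acute, so the smallest enclosing circle has BC as diameter.
Centre = midpoint of BC = (-1.5, -1), r² = 221/4 = 55.25.
The points at distance exactly r from the centre are (1, 6), (-4, -8) — 2 points.

2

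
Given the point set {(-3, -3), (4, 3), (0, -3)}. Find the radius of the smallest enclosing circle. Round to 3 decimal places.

4.610

Call the three points A, B, C in the order given.
Side lengths²: AB² = 85, AC² = 9, BC² = 52.
Since AB² = 85 ≥ 52 + 9 = 61, the angle opposite AB is not acute, so the smallest enclosing circle has AB as diameter.
Centre = midpoint of AB = (0.5, 0), r² = 85/4 = 21.25.
r = √(21.25) ≈ 4.610.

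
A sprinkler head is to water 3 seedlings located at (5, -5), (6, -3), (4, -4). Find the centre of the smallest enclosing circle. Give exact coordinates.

Call the three points A, B, C in the order given.
Side lengths²: AB² = 5, AC² = 2, BC² = 5.
Since BC² = 5 < 5 + 2 = 7, the triangle is acute, so the smallest enclosing circle is the circumcircle.
Circumcentre = (31/6, -23/6), r² = 25/18.
Centre = (31/6, -23/6).

(31/6, -23/6)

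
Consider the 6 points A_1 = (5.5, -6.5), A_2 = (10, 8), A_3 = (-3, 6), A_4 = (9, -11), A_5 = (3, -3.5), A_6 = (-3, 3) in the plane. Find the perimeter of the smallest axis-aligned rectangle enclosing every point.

64

Width = max x − min x = 10 − (-3) = 13.
Height = max y − min y = 8 − (-11) = 19.
Perimeter = 2(13 + 19) = 64.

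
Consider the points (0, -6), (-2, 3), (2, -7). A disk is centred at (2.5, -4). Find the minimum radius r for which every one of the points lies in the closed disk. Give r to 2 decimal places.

8.32

The required radius is the distance from (2.5, -4) to the farthest point.
Squared distances: 10.25, 69.25, 9.25.
Maximum is 69.25, attained at (-2, 3).
r = √(69.25) ≈ 8.32.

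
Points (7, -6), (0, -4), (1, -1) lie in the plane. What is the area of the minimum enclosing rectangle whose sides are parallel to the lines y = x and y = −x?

In coordinates u = x + y, v = x − y the rectangle is axis-aligned; the map (x,y)→(u,v) scales areas by 2.
u-values: 1, -4, 0; range = 1 − (-4) = 5.
v-values: 13, 4, 2; range = 13 − 2 = 11.
Area = (5 × 11) / 2 = 27.5.

27.5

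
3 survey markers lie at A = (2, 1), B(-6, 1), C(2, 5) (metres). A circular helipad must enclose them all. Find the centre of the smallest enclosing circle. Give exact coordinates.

Side lengths²: AB² = 64, AC² = 16, BC² = 80.
Since BC² = 80 ≥ 64 + 16 = 80, the angle opposite BC is not acute, so the smallest enclosing circle has BC as diameter.
Centre = midpoint of BC = (-2, 3), r² = 80/4 = 20.
Centre = (-2, 3).

(-2, 3)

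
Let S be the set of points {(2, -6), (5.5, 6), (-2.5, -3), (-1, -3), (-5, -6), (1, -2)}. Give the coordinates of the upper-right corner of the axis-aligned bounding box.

x-range [-5, 5.5], y-range [-6, 6].
The upper-right corner is (5.5, 6).

(5.5, 6)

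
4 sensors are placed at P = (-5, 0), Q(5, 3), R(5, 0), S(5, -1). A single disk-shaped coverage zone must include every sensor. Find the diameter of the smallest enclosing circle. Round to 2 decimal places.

By Welzl's lemma the MEC is supported by two points (diametrically opposite) or three points (on a circumcircle).
The minimum enclosing circle is determined by three boundary points: P, Q, S.
Their circumcentre is (0.15, 1) with r² = 27.5225.
The farthest remaining point R is at distance² 24.5225 ≤ 27.5225.
Diameter = 2r = 2√(27.5225) ≈ 10.49.

10.49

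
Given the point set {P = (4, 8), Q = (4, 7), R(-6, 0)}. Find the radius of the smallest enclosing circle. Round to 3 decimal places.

6.403

Side lengths²: PQ² = 1, PR² = 164, QR² = 149.
Since PR² = 164 ≥ 149 + 1 = 150, the angle opposite PR is not acute, so the smallest enclosing circle has PR as diameter.
Centre = midpoint of PR = (-1, 4), r² = 164/4 = 41.
r = √41 ≈ 6.403.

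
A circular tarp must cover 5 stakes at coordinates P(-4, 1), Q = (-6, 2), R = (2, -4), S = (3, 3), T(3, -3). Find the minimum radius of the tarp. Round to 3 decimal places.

A smallest enclosing disk is always determined by at most three of the input points on its boundary.
The minimum enclosing circle is determined by three boundary points: Q, S, T.
Their circumcentre is (-11/9, 0) with r² = 2173/81.
The farthest remaining point R is at distance² 2137/81 ≤ 2173/81.
r = √(2173/81) ≈ 5.179.

5.179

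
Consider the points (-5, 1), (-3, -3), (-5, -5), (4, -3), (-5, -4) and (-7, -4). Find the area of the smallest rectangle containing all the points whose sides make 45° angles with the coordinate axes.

78

In coordinates u = x + y, v = x − y the rectangle is axis-aligned; the map (x,y)→(u,v) scales areas by 2.
u-values: -4, -6, -10, 1, -9, -11; range = 1 − (-11) = 12.
v-values: -6, 0, 0, 7, -1, -3; range = 7 − (-6) = 13.
Area = (12 × 13) / 2 = 78.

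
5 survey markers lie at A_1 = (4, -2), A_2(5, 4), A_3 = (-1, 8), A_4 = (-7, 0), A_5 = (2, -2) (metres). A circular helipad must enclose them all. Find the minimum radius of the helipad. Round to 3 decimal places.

The minimum enclosing circle of a finite set is fixed by two of the points (as a diameter) or three (as a circumcircle).
The minimum enclosing circle is determined by three boundary points: A_1, A_2, A_4.
Their circumcentre is (-33/34, 65/34) with r² = 23125/578.
The farthest remaining point A_3 is at distance² 21425/578 ≤ 23125/578.
r = √(23125/578) ≈ 6.325.

6.325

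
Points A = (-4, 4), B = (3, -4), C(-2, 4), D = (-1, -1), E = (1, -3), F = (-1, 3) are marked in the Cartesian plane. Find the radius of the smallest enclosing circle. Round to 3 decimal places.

The minimum enclosing circle of a finite set is fixed by two of the points (as a diameter) or three (as a circumcircle).
The farthest pair is A–B with squared distance 113. The circle on this segment as diameter has centre (-0.5, 0) and r² = 113/4 = 28.25.
Check C: distance² to centre = 18.25 ≤ 28.25, so it lies inside.
All remaining points lie in this disk, and no smaller disk contains both endpoints, so this is the minimum enclosing circle.
r = √(28.25) ≈ 5.315.

5.315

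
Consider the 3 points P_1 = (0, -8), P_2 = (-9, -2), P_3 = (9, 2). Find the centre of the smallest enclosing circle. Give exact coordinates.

(0, 0)

Side lengths²: P_1P_2² = 117, P_1P_3² = 181, P_2P_3² = 340.
Since P_2P_3² = 340 ≥ 181 + 117 = 298, the angle opposite P_2P_3 is not acute, so the smallest enclosing circle has P_2P_3 as diameter.
Centre = midpoint of P_2P_3 = (0, 0), r² = 340/4 = 85.
Centre = (0, 0).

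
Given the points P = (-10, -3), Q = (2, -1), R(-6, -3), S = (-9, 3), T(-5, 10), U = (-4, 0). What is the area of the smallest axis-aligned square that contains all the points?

169

The bounding box has width 12 and height 13.
An axis-aligned square enclosing the set must have side ≥ max(width, height).
So the minimum side is max(12, 13) = 13.
Area = 13² = 169.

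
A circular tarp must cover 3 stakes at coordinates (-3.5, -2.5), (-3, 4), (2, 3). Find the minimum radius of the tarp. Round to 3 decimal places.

3.918

Call the three points A, B, C in the order given.
Side lengths²: AB² = 42.5, AC² = 60.5, BC² = 26.
Since AC² = 60.5 < 42.5 + 26 = 68.5, the triangle is acute, so the smallest enclosing circle is the circumcircle.
Circumcentre = (-13/12, 7/12), r² = 1105/72.
r = √(1105/72) ≈ 3.918.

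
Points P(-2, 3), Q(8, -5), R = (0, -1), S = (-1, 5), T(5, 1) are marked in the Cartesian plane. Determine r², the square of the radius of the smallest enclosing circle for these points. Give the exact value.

45.25

By Welzl's lemma the MEC is supported by two points (diametrically opposite) or three points (on a circumcircle).
The farthest pair is Q–S with squared distance 181. The circle on this segment as diameter has centre (3.5, 0) and r² = 181/4 = 45.25.
Check P: distance² to centre = 39.25 ≤ 45.25, so it lies inside.
All remaining points lie in this disk, and no smaller disk contains both endpoints, so this is the minimum enclosing circle.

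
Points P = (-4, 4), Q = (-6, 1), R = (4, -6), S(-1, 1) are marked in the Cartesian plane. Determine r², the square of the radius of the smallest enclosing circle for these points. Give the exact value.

41

The minimum enclosing circle of a finite set is fixed by two of the points (as a diameter) or three (as a circumcircle).
The farthest pair is P–R with squared distance 164. The circle on this segment as diameter has centre (0, -1) and r² = 164/4 = 41.
Check Q: distance² to centre = 40 ≤ 41, so it lies inside.
All remaining points lie in this disk, and no smaller disk contains both endpoints, so this is the minimum enclosing circle.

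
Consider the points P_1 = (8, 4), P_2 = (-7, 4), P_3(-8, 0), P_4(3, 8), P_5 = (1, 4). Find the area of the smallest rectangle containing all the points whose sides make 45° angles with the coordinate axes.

150

In coordinates u = x + y, v = x − y the rectangle is axis-aligned; the map (x,y)→(u,v) scales areas by 2.
u-values: 12, -3, -8, 11, 5; range = 12 − (-8) = 20.
v-values: 4, -11, -8, -5, -3; range = 4 − (-11) = 15.
Area = (20 × 15) / 2 = 150.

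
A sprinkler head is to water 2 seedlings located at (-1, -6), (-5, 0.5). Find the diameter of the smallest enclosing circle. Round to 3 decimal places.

The smallest circle enclosing two points has them as diameter endpoints.
Centre = midpoint = (-3, -2.75); r² = |(-1, -6)−(-5, 0.5)|²/4 = 58.25/4 = 14.5625.
Diameter = 2r = 2√(14.5625) ≈ 7.632.

7.632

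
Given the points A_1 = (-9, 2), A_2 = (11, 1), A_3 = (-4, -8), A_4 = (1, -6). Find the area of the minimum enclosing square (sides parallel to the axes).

The bounding box has width 20 and height 10.
An axis-aligned square enclosing the set must have side ≥ max(width, height).
So the minimum side is max(20, 10) = 20.
Area = 20² = 400.

400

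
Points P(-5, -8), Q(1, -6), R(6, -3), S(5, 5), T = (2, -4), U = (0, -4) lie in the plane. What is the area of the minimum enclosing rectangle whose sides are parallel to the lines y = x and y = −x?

103.5

In coordinates u = x + y, v = x − y the rectangle is axis-aligned; the map (x,y)→(u,v) scales areas by 2.
u-values: -13, -5, 3, 10, -2, -4; range = 10 − (-13) = 23.
v-values: 3, 7, 9, 0, 6, 4; range = 9 − 0 = 9.
Area = (23 × 9) / 2 = 103.5.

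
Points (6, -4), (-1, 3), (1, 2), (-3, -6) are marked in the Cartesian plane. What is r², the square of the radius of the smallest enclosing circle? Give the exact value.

7225/242

The minimum enclosing circle is determined by three boundary points: (6, -4), (-1, 3), (-3, -6).
Their circumcentre is (19/22, -47/22) with r² = 7225/242.
The farthest remaining point (1, 2) is at distance² 4145/242 ≤ 7225/242.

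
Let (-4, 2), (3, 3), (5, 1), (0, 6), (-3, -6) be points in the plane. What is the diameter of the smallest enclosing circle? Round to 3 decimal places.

The minimum enclosing circle is determined by three boundary points: (5, 1), (0, 6), (-3, -6).
Their circumcentre is (-1.1, -0.1) with r² = 38.42.
The farthest remaining point (3, 3) is at distance² 26.42 ≤ 38.42.
Diameter = 2r = 2√(38.42) ≈ 12.397.

12.397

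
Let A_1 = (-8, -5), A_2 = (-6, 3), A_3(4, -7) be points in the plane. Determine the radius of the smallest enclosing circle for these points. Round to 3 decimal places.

7.094

Side lengths²: A_1A_2² = 68, A_1A_3² = 148, A_2A_3² = 200.
Since A_2A_3² = 200 < 148 + 68 = 216, the triangle is acute, so the smallest enclosing circle is the circumcircle.
Circumcentre = (-1.4, -2.4), r² = 50.32.
r = √(50.32) ≈ 7.094.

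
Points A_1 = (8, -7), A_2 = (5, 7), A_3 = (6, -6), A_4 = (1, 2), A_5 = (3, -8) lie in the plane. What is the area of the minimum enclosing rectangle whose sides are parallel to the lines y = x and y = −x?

In coordinates u = x + y, v = x − y the rectangle is axis-aligned; the map (x,y)→(u,v) scales areas by 2.
u-values: 1, 12, 0, 3, -5; range = 12 − (-5) = 17.
v-values: 15, -2, 12, -1, 11; range = 15 − (-2) = 17.
Area = (17 × 17) / 2 = 144.5.

144.5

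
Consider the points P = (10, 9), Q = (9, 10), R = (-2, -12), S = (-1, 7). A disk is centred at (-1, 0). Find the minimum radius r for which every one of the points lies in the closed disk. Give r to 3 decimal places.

The required radius is the distance from (-1, 0) to the farthest point.
Squared distances: 202, 200, 145, 49.
Maximum is 202, attained at P.
r = √202 ≈ 14.213.

14.213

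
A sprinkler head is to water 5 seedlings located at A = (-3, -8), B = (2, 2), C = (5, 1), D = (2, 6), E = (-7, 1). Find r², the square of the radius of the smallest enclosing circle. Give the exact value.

The minimum enclosing circle of a finite set is fixed by two of the points (as a diameter) or three (as a circumcircle).
The farthest pair is A–D with squared distance 221. The circle on this segment as diameter has centre (-0.5, -1) and r² = 221/4 = 55.25.
Check B: distance² to centre = 15.25 ≤ 55.25, so it lies inside.
All remaining points lie in this disk, and no smaller disk contains both endpoints, so this is the minimum enclosing circle.

55.25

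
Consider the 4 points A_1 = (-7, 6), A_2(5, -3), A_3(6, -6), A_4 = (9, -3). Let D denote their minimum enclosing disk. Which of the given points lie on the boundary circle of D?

A_1, A_4

By Welzl's lemma the MEC is supported by two points (diametrically opposite) or three points (on a circumcircle).
The farthest pair is A_1–A_4 with squared distance 337. The circle on this segment as diameter has centre (1, 1.5) and r² = 337/4 = 84.25.
Check A_2: distance² to centre = 36.25 ≤ 84.25, so it lies inside.
All remaining points lie in this disk, and no smaller disk contains both endpoints, so this is the minimum enclosing circle.
The points at distance exactly r from the centre are A_1, A_4 — 2 points.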